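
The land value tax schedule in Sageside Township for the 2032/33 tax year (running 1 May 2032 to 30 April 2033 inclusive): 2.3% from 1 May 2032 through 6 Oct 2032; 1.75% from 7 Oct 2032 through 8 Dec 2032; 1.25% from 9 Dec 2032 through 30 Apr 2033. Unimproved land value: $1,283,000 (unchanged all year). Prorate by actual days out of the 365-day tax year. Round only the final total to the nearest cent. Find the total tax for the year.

1 May – 6 Oct 2032: 159 days at 2.3% → $1,283,000 × 2.3% × 159/365 = $12,854.6055
7 Oct – 8 Dec 2032: 63 days at 1.75% → $1,283,000 × 1.75% × 63/365 = $3,875.3630
9 Dec 2032 – 30 Apr 2033: 143 days at 1.25% → $1,283,000 × 1.25% × 143/365 = $6,283.1849
Total = $23,013.1534

$23,013.15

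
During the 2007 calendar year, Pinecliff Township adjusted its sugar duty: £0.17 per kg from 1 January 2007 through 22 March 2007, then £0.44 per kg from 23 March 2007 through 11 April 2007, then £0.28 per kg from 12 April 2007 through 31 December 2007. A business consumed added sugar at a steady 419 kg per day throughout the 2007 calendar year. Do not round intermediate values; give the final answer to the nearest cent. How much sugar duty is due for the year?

£40,429.31

1 January – 22 March 2007: 81 days × 419 kg/day = 33,939 kg at £0.17/kg → £5,769.63
23 March – 11 April 2007: 20 days × 419 kg/day = 8,380 kg at £0.44/kg → £3,687.20
12 April – 31 December 2007: 264 days × 419 kg/day = 110,616 kg at £0.28/kg → £30,972.48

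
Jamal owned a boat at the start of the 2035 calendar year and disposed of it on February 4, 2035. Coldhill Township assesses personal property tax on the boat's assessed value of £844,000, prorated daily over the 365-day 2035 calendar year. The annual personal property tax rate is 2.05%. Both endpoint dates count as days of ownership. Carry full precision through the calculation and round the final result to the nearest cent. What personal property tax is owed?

Days held (January 1 – February 4, 2035): 35 out of 365
Tax = £844,000 × 2.05% × 35/365 = £1,659.0959

£1,659.10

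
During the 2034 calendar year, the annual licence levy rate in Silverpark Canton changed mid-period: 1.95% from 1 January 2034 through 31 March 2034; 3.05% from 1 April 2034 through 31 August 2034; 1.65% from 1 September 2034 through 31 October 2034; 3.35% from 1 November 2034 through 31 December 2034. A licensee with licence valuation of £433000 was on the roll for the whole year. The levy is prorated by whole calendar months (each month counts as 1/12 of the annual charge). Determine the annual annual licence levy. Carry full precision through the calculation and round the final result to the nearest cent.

1 January – 31 March 2034: 3 months at 1.95% → £433000 × 1.95% × 3/12 = £2110.8750
1 April – 31 August 2034: 5 months at 3.05% → £433000 × 3.05% × 5/12 = £5502.7083
1 September – 31 October 2034: 2 months at 1.65% → £433000 × 1.65% × 2/12 = £1190.7500
1 November – 31 December 2034: 2 months at 3.35% → £433000 × 3.35% × 2/12 = £2417.5833
Total = £11221.9167

£11221.92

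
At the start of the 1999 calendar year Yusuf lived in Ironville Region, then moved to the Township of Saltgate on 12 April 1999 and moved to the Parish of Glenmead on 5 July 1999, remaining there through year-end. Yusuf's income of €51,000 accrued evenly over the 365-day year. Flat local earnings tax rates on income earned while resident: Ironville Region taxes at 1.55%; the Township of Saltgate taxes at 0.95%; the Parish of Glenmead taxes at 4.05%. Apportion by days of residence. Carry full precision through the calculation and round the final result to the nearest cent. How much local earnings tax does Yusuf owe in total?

Ironville Region, 1 January – 11 April 1999: 101 days → €51,000 × 1.55% × 101/365 = €218.7411
The Township of Saltgate, 12 April – 4 July 1999: 84 days → €51,000 × 0.95% × 84/365 = €111.5014
The Parish of Glenmead, 5 July – 31 December 1999: 180 days → €51,000 × 4.05% × 180/365 = €1,018.6027
Total = €1,348.8452

€1,348.85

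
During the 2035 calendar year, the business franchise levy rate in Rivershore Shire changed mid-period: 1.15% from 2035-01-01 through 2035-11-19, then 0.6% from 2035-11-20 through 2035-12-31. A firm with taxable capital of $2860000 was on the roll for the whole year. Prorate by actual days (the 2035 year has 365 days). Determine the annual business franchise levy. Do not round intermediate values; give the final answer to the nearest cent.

2035-01-01 to 2035-11-19: 323 days at 1.15% → $2860000 × 1.15% × 323/365 = $29105.3973
2035-11-20 to 2035-12-31: 42 days at 0.6% → $2860000 × 0.6% × 42/365 = $1974.5753
Total = $31079.9726

$31079.97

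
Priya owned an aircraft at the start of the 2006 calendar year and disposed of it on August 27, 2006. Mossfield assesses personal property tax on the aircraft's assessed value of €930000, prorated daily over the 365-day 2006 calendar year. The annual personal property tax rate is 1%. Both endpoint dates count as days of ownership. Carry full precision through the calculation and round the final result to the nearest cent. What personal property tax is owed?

Days held (January 1 – August 27, 2006): 239 out of 365
Tax = €930000 × 1% × 239/365 = €6089.5890

€6089.59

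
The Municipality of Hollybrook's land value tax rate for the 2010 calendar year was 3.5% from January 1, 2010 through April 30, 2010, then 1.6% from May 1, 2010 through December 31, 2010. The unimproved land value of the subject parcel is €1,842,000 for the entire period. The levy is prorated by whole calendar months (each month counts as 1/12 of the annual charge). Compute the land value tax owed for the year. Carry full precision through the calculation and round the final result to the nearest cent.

January 1 – April 30, 2010: 4 months at 3.5% → €1,842,000 × 3.5% × 4/12 = €21,490.0000
May 1 – December 31, 2010: 8 months at 1.6% → €1,842,000 × 1.6% × 8/12 = €19,648.0000
Total = €41,138.0000

€41,138.00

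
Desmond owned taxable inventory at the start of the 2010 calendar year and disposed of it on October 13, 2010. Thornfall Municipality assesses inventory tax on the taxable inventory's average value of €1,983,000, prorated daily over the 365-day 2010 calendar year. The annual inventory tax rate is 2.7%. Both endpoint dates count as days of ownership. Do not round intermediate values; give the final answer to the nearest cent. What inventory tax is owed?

€41,952.67

Days held (January 1 – October 13, 2010): 286 out of 365
Tax = €1,983,000 × 2.7% × 286/365 = €41,952.6740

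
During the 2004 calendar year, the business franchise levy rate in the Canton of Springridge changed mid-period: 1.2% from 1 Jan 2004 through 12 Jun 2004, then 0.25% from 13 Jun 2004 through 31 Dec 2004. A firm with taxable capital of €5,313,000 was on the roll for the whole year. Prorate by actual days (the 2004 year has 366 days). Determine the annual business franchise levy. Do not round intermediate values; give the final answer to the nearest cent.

1 Jan – 12 Jun 2004: 164 days at 1.2% → €5,313,000 × 1.2% × 164/366 = €28,568.2623
13 Jun – 31 Dec 2004: 202 days at 0.25% → €5,313,000 × 0.25% × 202/366 = €7,330.7787
Total = €35,899.0410

€35,899.04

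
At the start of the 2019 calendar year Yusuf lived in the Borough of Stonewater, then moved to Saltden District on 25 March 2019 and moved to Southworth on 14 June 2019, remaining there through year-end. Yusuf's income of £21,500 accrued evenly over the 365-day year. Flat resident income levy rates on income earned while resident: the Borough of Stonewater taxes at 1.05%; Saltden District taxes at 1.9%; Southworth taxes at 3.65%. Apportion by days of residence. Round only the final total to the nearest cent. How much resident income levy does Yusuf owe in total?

£574.14

The Borough of Stonewater, 1 January – 24 March 2019: 83 days → £21,500 × 1.05% × 83/365 = £51.3349
Saltden District, 25 March – 13 June 2019: 81 days → £21,500 × 1.9% × 81/365 = £90.6534
Southworth, 14 June – 31 December 2019: 201 days → £21,500 × 3.65% × 201/365 = £432.1500
Total = £574.1384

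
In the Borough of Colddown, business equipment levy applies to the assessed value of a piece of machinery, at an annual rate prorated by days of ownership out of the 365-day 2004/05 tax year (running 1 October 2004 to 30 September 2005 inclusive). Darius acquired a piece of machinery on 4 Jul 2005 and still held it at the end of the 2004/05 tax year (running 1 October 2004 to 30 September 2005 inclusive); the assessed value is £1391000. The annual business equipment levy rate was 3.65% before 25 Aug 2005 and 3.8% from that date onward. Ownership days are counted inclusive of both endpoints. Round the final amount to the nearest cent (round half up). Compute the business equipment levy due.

£12591.41

4 Jul – 24 Aug 2005: 52 days at 3.65% → £1391000 × 3.65% × 52/365 = £7233.2000
25 Aug – 30 Sep 2005: 37 days at 3.8% → £1391000 × 3.8% × 37/365 = £5358.2082
Total = £12591.4082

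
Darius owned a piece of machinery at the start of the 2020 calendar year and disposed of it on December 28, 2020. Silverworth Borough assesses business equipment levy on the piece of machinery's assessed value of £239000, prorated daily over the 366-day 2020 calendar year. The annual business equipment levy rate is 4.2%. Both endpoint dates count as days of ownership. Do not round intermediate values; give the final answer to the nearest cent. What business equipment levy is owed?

£9955.72

Days held (January 1 – December 28, 2020): 363 out of 366
Tax = £239000 × 4.2% × 363/366 = £9955.7213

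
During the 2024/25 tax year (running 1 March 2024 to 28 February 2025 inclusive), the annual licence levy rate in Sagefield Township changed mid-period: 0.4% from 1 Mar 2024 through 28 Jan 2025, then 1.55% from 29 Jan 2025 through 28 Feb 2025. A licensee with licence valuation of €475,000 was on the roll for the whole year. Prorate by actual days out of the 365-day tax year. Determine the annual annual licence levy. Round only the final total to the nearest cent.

€2,363.94

1 Mar 2024 – 28 Jan 2025: 334 days at 0.4% → €475,000 × 0.4% × 334/365 = €1,738.6301
29 Jan – 28 Feb 2025: 31 days at 1.55% → €475,000 × 1.55% × 31/365 = €625.3082
Total = €2,363.9384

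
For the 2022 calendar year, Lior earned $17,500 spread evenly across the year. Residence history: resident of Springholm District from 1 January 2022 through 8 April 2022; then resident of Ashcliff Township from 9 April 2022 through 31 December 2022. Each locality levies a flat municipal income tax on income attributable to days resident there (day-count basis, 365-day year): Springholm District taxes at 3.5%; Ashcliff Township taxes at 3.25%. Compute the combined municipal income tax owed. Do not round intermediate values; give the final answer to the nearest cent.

Springholm District, 1 January – 8 April 2022: 98 days → $17,500 × 3.5% × 98/365 = $164.4521
Ashcliff Township, 9 April – 31 December 2022: 267 days → $17,500 × 3.25% × 267/365 = $416.0445
Total = $580.4966

$580.50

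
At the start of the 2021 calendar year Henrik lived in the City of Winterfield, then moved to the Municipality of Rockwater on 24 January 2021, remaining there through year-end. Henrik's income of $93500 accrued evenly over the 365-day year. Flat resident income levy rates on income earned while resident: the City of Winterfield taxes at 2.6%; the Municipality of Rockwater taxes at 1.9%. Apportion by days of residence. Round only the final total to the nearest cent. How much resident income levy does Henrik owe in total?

The City of Winterfield, 1 January – 23 January 2021: 23 days → $93500 × 2.6% × 23/365 = $153.1863
The Municipality of Rockwater, 24 January – 31 December 2021: 342 days → $93500 × 1.9% × 342/365 = $1664.5562
Total = $1817.7425

$1817.74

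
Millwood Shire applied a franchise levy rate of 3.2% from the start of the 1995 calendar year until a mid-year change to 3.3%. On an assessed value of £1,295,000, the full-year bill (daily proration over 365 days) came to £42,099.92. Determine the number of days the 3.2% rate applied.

179 days

Let d = days at the first rate; then 365 − d days at the second rate.
£1,295,000 × [3.2%·d + 3.3%·(365−d)] / 365 = £42,099.92
Solving gives d = 179, so the new rate took effect on 29 June 1995.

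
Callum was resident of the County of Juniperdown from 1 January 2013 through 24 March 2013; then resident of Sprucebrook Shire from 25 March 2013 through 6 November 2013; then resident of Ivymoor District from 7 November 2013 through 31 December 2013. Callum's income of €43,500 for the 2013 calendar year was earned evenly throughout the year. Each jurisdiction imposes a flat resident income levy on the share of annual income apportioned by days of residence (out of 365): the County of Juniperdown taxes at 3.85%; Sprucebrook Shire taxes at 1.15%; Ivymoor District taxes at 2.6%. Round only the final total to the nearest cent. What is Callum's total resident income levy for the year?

€862.37

The County of Juniperdown, 1 January – 24 March 2013: 83 days → €43,500 × 3.85% × 83/365 = €380.8336
Sprucebrook Shire, 25 March – 6 November 2013: 227 days → €43,500 × 1.15% × 227/365 = €311.1144
Ivymoor District, 7 November – 31 December 2013: 55 days → €43,500 × 2.6% × 55/365 = €170.4247
Total = €862.3726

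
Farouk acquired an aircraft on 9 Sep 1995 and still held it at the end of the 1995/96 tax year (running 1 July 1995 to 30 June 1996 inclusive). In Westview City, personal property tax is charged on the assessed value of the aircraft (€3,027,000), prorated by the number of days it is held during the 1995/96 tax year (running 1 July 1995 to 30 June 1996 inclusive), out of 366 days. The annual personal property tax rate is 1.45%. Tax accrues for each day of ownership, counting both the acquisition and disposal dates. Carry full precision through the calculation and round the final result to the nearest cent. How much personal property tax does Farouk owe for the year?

Days held (9 Sep 1995 – 30 Jun 1996): 296 out of 366
Tax = €3,027,000 × 1.45% × 296/366 = €35,496.9508

€35,496.95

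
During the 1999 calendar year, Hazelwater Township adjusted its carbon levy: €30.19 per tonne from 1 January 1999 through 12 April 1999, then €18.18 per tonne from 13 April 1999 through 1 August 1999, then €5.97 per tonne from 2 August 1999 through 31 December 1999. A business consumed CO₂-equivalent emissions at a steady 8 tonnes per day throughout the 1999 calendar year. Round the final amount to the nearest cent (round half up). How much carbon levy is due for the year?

1 January – 12 April 1999: 102 days × 8 tonnes/day = 816 tonnes at €30.19/tonne → €24635.04
13 April – 1 August 1999: 111 days × 8 tonnes/day = 888 tonnes at €18.18/tonne → €16143.84
2 August – 31 December 1999: 152 days × 8 tonnes/day = 1,216 tonnes at €5.97/tonne → €7259.52

€48038.40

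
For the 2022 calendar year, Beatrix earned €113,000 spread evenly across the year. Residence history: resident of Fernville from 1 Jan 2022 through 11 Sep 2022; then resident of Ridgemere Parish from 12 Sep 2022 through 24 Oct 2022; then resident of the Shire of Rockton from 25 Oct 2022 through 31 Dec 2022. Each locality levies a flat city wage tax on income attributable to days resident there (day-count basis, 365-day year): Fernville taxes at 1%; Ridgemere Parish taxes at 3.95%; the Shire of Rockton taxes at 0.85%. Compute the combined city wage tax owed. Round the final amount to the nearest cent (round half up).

Fernville, 1 Jan – 11 Sep 2022: 254 days → €113,000 × 1% × 254/365 = €786.3562
Ridgemere Parish, 12 Sep – 24 Oct 2022: 43 days → €113,000 × 3.95% × 43/365 = €525.8370
The Shire of Rockton, 25 Oct – 31 Dec 2022: 68 days → €113,000 × 0.85% × 68/365 = €178.9425
Total = €1,491.1356

€1,491.14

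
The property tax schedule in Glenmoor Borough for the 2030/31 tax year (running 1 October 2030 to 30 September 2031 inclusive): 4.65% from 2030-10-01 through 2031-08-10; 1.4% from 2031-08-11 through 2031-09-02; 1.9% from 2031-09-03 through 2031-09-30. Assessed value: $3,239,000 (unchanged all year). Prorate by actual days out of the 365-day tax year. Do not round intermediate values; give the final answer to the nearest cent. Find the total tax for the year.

$137,147.25

2030-10-01 to 2031-08-10: 314 days at 4.65% → $3,239,000 × 4.65% × 314/365 = $129,568.8740
2031-08-11 to 2031-09-02: 23 days at 1.4% → $3,239,000 × 1.4% × 23/365 = $2,857.4192
2031-09-03 to 2031-09-30: 28 days at 1.9% → $3,239,000 × 1.9% × 28/365 = $4,720.9534
Total = $137,147.2466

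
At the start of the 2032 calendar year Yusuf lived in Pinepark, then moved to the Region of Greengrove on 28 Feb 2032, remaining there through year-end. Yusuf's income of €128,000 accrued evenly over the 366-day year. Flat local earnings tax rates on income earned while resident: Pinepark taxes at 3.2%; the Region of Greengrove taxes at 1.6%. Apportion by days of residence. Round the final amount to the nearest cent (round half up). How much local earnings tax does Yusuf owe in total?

€2,372.55

Pinepark, 1 Jan – 27 Feb 2032: 58 days → €128,000 × 3.2% × 58/366 = €649.0929
The Region of Greengrove, 28 Feb – 31 Dec 2032: 308 days → €128,000 × 1.6% × 308/366 = €1,723.4536
Total = €2,372.5464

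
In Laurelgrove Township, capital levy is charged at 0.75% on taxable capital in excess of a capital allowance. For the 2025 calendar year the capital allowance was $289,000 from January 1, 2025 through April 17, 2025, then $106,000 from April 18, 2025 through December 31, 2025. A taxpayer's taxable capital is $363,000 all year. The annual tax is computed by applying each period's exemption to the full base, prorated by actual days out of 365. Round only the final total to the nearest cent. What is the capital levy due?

$1,525.15

January 1 – April 17, 2025: 107 days, exemption $289,000 → ($363,000 − $289,000) × 0.75% × 107/365 = $162.6986
April 18 – December 31, 2025: 258 days, exemption $106,000 → ($363,000 − $106,000) × 0.75% × 258/365 = $1,362.4521
Total = $1,525.1507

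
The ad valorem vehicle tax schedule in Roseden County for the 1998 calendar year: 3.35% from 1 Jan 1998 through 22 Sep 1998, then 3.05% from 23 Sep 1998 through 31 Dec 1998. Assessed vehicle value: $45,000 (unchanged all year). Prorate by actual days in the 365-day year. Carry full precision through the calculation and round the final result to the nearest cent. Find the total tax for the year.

1 Jan – 22 Sep 1998: 265 days at 3.35% → $45,000 × 3.35% × 265/365 = $1,094.4863
23 Sep – 31 Dec 1998: 100 days at 3.05% → $45,000 × 3.05% × 100/365 = $376.0274
Total = $1,470.5137

$1,470.51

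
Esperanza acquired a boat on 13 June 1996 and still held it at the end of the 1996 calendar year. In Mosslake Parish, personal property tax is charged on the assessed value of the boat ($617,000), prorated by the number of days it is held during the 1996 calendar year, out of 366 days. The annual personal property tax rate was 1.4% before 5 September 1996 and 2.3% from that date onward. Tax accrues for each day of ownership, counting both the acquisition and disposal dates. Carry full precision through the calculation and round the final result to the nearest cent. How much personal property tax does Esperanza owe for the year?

$6,557.73

13 June – 4 September 1996: 84 days at 1.4% → $617,000 × 1.4% × 84/366 = $1,982.4918
5 September – 31 December 1996: 118 days at 2.3% → $617,000 × 2.3% × 118/366 = $4,575.2404
Total = $6,557.7322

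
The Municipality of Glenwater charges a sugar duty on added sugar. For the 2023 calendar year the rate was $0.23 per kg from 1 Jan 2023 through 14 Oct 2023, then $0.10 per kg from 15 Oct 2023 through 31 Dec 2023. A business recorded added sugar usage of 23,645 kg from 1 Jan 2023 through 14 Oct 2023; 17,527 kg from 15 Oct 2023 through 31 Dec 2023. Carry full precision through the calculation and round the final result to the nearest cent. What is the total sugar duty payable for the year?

1 Jan – 14 Oct 2023: 23,645 kg at $0.23/kg → $5,438.35
15 Oct – 31 Dec 2023: 17,527 kg at $0.10/kg → $1,752.70

$7,191.05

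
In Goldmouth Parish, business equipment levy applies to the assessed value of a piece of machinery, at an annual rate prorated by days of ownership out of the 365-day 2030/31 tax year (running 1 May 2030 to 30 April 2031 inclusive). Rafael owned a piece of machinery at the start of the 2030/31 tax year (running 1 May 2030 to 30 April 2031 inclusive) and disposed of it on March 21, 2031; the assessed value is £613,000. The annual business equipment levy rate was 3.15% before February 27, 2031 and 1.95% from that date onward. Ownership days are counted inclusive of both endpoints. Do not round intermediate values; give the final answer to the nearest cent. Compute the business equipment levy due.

May 1, 2030 – February 26, 2031: 302 days at 3.15% → £613,000 × 3.15% × 302/365 = £15,976.6274
February 27 – March 21, 2031: 23 days at 1.95% → £613,000 × 1.95% × 23/365 = £753.2342
Total = £16,729.8616

£16,729.86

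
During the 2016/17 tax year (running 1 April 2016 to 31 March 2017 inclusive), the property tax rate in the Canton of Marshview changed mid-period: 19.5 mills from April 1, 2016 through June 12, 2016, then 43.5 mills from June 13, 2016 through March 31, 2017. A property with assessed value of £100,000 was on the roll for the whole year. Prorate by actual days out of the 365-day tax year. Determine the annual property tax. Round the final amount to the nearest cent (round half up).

£3,870.00

April 1 – June 12, 2016: 73 days at 19.5 mills → £100,000 × 1.95% × 73/365 = £390.0000
June 13, 2016 – March 31, 2017: 292 days at 43.5 mills → £100,000 × 4.35% × 292/365 = £3,480.0000
Total = £3,870.0000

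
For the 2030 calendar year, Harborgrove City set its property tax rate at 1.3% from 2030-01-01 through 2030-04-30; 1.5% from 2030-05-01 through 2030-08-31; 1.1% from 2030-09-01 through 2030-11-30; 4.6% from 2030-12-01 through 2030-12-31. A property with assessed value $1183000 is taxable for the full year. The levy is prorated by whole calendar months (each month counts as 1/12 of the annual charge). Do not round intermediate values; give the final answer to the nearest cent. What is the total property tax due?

2030-01-01 to 2030-04-30: 4 months at 1.3% → $1183000 × 1.3% × 4/12 = $5126.3333
2030-05-01 to 2030-08-31: 4 months at 1.5% → $1183000 × 1.5% × 4/12 = $5915.0000
2030-09-01 to 2030-11-30: 3 months at 1.1% → $1183000 × 1.1% × 3/12 = $3253.2500
2030-12-01 to 2030-12-31: 1 month at 4.6% → $1183000 × 4.6% × 1/12 = $4534.8333
Total = $18829.4167

$18829.42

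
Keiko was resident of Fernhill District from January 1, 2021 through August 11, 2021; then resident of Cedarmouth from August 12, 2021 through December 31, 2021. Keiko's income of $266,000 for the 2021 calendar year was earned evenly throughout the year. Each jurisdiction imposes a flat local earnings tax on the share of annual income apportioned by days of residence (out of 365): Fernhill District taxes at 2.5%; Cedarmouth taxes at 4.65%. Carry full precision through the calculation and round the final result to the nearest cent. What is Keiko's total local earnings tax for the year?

Fernhill District, January 1 – August 11, 2021: 223 days → $266,000 × 2.5% × 223/365 = $4,062.8767
Cedarmouth, August 12 – December 31, 2021: 142 days → $266,000 × 4.65% × 142/365 = $4,812.0493
Total = $8,874.9260

$8,874.93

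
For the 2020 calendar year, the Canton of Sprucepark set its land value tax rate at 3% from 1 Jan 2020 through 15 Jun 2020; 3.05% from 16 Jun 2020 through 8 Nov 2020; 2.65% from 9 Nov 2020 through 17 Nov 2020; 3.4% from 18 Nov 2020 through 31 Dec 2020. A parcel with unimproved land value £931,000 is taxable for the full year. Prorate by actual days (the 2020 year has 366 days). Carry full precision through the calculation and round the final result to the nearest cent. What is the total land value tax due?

1 Jan – 15 Jun 2020: 167 days at 3% → £931,000 × 3% × 167/366 = £12,744.0164
16 Jun – 8 Nov 2020: 146 days at 3.05% → £931,000 × 3.05% × 146/366 = £11,327.1667
9 Nov – 17 Nov 2020: 9 days at 2.65% → £931,000 × 2.65% × 9/366 = £606.6762
18 Nov – 31 Dec 2020: 44 days at 3.4% → £931,000 × 3.4% × 44/366 = £3,805.3989
Total = £28,483.2582

£28,483.26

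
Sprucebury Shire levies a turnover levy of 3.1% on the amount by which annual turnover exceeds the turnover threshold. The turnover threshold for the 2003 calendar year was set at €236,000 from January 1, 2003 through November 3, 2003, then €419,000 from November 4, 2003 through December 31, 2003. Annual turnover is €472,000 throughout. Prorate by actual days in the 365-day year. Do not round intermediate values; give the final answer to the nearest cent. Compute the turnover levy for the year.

€6,414.54

January 1 – November 3, 2003: 307 days, exemption €236,000 → (€472,000 − €236,000) × 3.1% × 307/365 = €6,153.4575
November 4 – December 31, 2003: 58 days, exemption €419,000 → (€472,000 − €419,000) × 3.1% × 58/365 = €261.0795
Total = €6,414.5370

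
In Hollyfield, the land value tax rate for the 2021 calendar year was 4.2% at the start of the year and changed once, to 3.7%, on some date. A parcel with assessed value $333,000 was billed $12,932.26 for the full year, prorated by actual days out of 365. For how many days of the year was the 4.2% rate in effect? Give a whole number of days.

Let d = days at the first rate; then 365 − d days at the second rate.
$333,000 × [4.2%·d + 3.7%·(365−d)] / 365 = $12,932.26
Solving gives d = 134, so the new rate took effect on 15 May 2021.

134 days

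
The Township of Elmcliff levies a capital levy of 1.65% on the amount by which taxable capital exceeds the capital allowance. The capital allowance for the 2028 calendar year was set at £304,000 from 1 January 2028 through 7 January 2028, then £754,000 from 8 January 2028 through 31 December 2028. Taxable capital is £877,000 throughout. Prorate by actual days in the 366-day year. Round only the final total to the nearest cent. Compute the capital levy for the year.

1 January – 7 January 2028: 7 days, exemption £304,000 → (£877,000 − £304,000) × 1.65% × 7/366 = £180.8238
8 January – 31 December 2028: 359 days, exemption £754,000 → (£877,000 − £754,000) × 1.65% × 359/366 = £1,990.6844
Total = £2,171.5082

£2,171.51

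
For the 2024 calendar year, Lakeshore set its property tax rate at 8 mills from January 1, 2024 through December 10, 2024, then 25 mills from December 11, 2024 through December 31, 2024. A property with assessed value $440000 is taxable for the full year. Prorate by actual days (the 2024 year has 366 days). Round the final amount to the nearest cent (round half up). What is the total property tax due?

January 1 – December 10, 2024: 345 days at 8 mills → $440000 × 0.8% × 345/366 = $3318.0328
December 11 – December 31, 2024: 21 days at 25 mills → $440000 × 2.5% × 21/366 = $631.1475
Total = $3949.1803

$3949.18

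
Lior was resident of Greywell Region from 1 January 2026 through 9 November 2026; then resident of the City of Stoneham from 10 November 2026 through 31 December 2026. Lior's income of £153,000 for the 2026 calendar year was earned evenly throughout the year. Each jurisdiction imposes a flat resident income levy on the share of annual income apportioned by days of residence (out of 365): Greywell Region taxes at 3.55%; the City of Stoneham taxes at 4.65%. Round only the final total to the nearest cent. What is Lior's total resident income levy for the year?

£5,671.27

Greywell Region, 1 January – 9 November 2026: 313 days → £153,000 × 3.55% × 313/365 = £4,657.6973
The City of Stoneham, 10 November – 31 December 2026: 52 days → £153,000 × 4.65% × 52/365 = £1,013.5726
Total = £5,671.2699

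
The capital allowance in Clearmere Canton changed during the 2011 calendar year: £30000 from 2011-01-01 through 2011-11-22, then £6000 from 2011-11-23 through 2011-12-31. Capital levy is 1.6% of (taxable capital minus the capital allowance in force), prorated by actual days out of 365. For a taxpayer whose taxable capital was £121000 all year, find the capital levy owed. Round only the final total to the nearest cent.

2011-01-01 to 2011-11-22: 326 days, exemption £30000 → (£121000 − £30000) × 1.6% × 326/365 = £1300.4274
2011-11-23 to 2011-12-31: 39 days, exemption £6000 → (£121000 − £6000) × 1.6% × 39/365 = £196.6027
Total = £1497.0301

£1497.03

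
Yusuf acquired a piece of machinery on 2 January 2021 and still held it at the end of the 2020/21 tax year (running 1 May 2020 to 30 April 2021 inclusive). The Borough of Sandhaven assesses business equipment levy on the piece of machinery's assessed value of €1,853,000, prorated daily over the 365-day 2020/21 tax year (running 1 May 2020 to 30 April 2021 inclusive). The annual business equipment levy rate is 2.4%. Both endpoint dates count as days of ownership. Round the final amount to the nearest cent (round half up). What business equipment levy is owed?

€14,499.09

Days held (2 January – 30 April 2021): 119 out of 365
Tax = €1,853,000 × 2.4% × 119/365 = €14,499.0904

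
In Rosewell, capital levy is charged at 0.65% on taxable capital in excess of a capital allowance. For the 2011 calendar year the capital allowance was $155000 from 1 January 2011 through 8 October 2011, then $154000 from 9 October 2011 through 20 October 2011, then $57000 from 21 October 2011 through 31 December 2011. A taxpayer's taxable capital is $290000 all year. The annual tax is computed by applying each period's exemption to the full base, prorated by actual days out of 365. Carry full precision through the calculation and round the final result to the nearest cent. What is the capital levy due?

$1003.37

1 January – 8 October 2011: 281 days, exemption $155000 → ($290000 − $155000) × 0.65% × 281/365 = $675.5548
9 October – 20 October 2011: 12 days, exemption $154000 → ($290000 − $154000) × 0.65% × 12/365 = $29.0630
21 October – 31 December 2011: 72 days, exemption $57000 → ($290000 − $57000) × 0.65% × 72/365 = $298.7507
Total = $1003.3685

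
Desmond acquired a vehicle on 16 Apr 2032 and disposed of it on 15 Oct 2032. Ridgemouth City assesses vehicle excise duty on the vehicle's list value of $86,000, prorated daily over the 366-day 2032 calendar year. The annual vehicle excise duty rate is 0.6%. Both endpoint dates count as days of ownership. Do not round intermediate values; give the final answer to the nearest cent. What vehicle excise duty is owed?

Days held (16 Apr – 15 Oct 2032): 183 out of 366
Tax = $86,000 × 0.6% × 183/366 = $258.0000

$258.00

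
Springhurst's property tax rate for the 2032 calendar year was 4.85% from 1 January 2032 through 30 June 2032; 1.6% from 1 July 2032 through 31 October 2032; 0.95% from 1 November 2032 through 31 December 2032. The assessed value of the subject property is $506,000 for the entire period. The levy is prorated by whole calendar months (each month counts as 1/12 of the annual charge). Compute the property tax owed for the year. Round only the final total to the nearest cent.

$15,770.33

1 January – 30 June 2032: 6 months at 4.85% → $506,000 × 4.85% × 6/12 = $12,270.5000
1 July – 31 October 2032: 4 months at 1.6% → $506,000 × 1.6% × 4/12 = $2,698.6667
1 November – 31 December 2032: 2 months at 0.95% → $506,000 × 0.95% × 2/12 = $801.1667
Total = $15,770.3333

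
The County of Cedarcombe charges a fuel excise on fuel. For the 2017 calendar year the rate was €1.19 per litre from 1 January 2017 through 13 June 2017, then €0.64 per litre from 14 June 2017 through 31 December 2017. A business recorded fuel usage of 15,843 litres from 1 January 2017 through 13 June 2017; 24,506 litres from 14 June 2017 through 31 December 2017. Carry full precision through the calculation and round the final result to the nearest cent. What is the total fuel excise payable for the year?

€34,537.01

1 January – 13 June 2017: 15,843 litres at €1.19/litre → €18,853.17
14 June – 31 December 2017: 24,506 litres at €0.64/litre → €15,683.84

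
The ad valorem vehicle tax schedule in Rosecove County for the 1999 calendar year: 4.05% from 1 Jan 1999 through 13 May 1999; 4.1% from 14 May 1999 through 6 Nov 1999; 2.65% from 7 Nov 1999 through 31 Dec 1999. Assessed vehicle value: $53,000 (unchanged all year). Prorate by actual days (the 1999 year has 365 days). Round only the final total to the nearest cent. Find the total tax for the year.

1 Jan – 13 May 1999: 133 days at 4.05% → $53,000 × 4.05% × 133/365 = $782.1493
14 May – 6 Nov 1999: 177 days at 4.1% → $53,000 × 4.1% × 177/365 = $1,053.7562
7 Nov – 31 Dec 1999: 55 days at 2.65% → $53,000 × 2.65% × 55/365 = $211.6370
Total = $2,047.5425

$2,047.54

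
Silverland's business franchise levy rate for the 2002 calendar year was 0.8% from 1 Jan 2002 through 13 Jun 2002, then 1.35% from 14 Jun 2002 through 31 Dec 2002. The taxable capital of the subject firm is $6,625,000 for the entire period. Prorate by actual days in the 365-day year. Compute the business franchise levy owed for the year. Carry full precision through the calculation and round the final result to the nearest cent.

$73,065.58

1 Jan – 13 Jun 2002: 164 days at 0.8% → $6,625,000 × 0.8% × 164/365 = $23,813.6986
14 Jun – 31 Dec 2002: 201 days at 1.35% → $6,625,000 × 1.35% × 201/365 = $49,251.8836
Total = $73,065.5822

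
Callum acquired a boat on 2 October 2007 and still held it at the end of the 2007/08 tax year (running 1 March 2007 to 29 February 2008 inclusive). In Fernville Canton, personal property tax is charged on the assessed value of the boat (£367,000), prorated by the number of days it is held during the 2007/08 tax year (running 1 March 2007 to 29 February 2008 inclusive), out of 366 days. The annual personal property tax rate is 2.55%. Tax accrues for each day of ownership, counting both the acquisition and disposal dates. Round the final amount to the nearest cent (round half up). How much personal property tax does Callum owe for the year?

£3,861.02

Days held (2 October 2007 – 29 February 2008): 151 out of 366
Tax = £367,000 × 2.55% × 151/366 = £3,861.0205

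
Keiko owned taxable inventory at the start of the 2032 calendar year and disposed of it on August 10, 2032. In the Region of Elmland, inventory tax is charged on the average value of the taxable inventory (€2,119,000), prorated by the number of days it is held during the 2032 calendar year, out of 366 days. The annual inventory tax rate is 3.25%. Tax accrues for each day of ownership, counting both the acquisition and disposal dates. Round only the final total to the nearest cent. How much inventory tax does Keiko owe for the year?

Days held (January 1 – August 10, 2032): 223 out of 366
Tax = €2,119,000 × 3.25% × 223/366 = €41,960.2527

€41,960.25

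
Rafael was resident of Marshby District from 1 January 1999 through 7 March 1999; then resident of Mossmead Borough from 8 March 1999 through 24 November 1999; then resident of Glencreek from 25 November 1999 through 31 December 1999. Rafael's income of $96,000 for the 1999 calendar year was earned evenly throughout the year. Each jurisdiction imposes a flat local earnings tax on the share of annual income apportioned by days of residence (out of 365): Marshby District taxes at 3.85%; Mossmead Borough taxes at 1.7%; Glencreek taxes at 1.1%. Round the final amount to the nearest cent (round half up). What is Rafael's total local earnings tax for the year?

Marshby District, 1 January – 7 March 1999: 66 days → $96,000 × 3.85% × 66/365 = $668.3178
Mossmead Borough, 8 March – 24 November 1999: 262 days → $96,000 × 1.7% × 262/365 = $1,171.4630
Glencreek, 25 November – 31 December 1999: 37 days → $96,000 × 1.1% × 37/365 = $107.0466
Total = $1,946.8274

$1,946.83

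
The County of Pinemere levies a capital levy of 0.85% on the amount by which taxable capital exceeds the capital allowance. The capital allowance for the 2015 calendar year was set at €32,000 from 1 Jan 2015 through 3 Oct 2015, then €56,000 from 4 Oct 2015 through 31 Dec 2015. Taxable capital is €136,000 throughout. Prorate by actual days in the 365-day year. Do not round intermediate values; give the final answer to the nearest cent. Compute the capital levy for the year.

€834.26

1 Jan – 3 Oct 2015: 276 days, exemption €32,000 → (€136,000 − €32,000) × 0.85% × 276/365 = €668.4493
4 Oct – 31 Dec 2015: 89 days, exemption €56,000 → (€136,000 − €56,000) × 0.85% × 89/365 = €165.8082
Total = €834.2575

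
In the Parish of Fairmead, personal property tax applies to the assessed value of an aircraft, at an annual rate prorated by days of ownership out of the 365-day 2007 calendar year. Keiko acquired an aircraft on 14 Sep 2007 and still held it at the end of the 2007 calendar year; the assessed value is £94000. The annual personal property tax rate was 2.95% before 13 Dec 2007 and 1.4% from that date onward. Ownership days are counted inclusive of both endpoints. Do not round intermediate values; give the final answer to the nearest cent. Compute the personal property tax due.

£752.26

14 Sep – 12 Dec 2007: 90 days at 2.95% → £94000 × 2.95% × 90/365 = £683.7534
13 Dec – 31 Dec 2007: 19 days at 1.4% → £94000 × 1.4% × 19/365 = £68.5041
Total = £752.2575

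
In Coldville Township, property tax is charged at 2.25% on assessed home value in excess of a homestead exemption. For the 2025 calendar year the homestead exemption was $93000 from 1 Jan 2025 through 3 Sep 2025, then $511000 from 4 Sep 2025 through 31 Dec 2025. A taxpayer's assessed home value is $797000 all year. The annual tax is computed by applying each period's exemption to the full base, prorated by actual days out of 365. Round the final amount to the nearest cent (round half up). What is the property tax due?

1 Jan – 3 Sep 2025: 246 days, exemption $93000 → ($797000 − $93000) × 2.25% × 246/365 = $10675.7260
4 Sep – 31 Dec 2025: 119 days, exemption $511000 → ($797000 − $511000) × 2.25% × 119/365 = $2097.9863
Total = $12773.7123

$12773.71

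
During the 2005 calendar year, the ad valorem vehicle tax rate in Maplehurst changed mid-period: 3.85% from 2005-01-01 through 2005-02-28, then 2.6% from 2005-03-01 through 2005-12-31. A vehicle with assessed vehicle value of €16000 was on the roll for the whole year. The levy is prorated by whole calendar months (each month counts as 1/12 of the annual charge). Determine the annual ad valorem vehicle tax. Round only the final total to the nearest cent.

2005-01-01 to 2005-02-28: 2 months at 3.85% → €16000 × 3.85% × 2/12 = €102.6667
2005-03-01 to 2005-12-31: 10 months at 2.6% → €16000 × 2.6% × 10/12 = €346.6667
Total = €449.3333

€449.33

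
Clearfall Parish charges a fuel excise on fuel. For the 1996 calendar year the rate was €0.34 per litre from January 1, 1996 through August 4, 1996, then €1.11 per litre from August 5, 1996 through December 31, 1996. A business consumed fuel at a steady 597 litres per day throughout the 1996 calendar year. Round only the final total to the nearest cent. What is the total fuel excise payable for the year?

€142,784.49

January 1 – August 4, 1996: 217 days × 597 litres/day = 129,549 litres at €0.34/litre → €44,046.66
August 5 – December 31, 1996: 149 days × 597 litres/day = 88,953 litres at €1.11/litre → €98,737.83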